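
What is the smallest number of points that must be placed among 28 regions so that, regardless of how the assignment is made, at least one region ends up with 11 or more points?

With 280 points one could put exactly 10 in each of the 28 regions, and no region would reach 11.
By the pigeonhole principle, one more point must land in a region that already has 10, giving it 11.
So 28 × 10 + 1 = 281 points are required.

281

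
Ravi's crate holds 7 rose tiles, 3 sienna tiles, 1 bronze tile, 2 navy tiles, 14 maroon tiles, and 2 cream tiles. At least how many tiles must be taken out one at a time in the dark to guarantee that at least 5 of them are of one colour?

By pigeonhole, the 6 colours are the holes; the tiles drawn are the pigeons.
To avoid 5 of any one colour, the worst case takes at most 4 of each colour, or every tile of a colour that has fewer than 4.
That gives 4 + 3 + 1 + 2 + 4 + 2 = 16 tiles with no colour reaching 5.
The next tile forces some colour to 5, so 16 + 1 = 17.

17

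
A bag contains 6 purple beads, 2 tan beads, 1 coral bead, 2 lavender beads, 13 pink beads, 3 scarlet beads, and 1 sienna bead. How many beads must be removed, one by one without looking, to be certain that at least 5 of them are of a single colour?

Put each drawn bead into a box by colour. The largest draw with every box below 5 takes min(count, 4) from each colour; colours with fewer than 4 contribute all they have.
Σ min(cᵢ, 4) = 4 + 2 + 1 + 2 + 4 + 3 + 1 = 17.
Draw number 17 + 1 = 18 must push one box to 5.

18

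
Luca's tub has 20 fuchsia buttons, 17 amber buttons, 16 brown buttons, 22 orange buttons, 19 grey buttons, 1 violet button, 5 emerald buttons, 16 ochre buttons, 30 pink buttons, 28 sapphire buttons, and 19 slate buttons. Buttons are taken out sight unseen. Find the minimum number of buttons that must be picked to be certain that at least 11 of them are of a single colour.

97

An adversary could hand out at most 10 buttons per colour (violet, emerald run out sooner): 10 + 10 + 10 + 10 + 10 + 1 + 5 + 10 + 10 + 10 + 10 = 96 buttons and still no colour has 11.
By the pigeonhole principle, one more button lands in a colour already at 10, so 97 draws are enough and 96 are not.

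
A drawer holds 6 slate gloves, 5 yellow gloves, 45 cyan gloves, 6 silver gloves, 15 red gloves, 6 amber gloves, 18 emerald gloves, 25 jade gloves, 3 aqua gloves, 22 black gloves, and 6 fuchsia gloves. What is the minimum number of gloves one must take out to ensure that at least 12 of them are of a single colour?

88

An adversary could hand out at most 11 gloves per colour (6 colours run out sooner): 6 + 5 + 11 + 6 + 11 + 6 + 11 + 11 + 3 + 11 + 6 = 87 gloves and still no colour has 12.
Pigeonhole: one more glove lands in a colour already at 11, so 88 draws are enough and 87 are not.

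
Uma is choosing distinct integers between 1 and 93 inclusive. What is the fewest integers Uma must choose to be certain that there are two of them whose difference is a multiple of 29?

30

Integers whose pairwise differences are multiples of 29 are exactly those sharing a remainder mod 29. By pigeonhole, the 29 residue classes mod 29 are the pigeonholes.
With 29 integers one could put 1 in each residue class and have no class reach 2.
The 30th integer pushes some class to 2, so 29·1 + 1 = 30.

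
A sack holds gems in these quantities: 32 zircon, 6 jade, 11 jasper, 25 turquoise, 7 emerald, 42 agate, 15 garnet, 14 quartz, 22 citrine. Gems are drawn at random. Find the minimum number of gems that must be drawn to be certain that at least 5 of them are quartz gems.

165

In the worst case for collecting quartz gems, every non-quartz gem comes out first.
There are 32 + 6 + 11 + 25 + 7 + 42 + 15 + 22 = 160 non-quartz gems altogether.
After those, each further gem must be quartz, so 160 + 5 = 165 draws guarantee 5 quartz gems.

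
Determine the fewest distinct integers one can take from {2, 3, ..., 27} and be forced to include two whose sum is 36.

Two chosen integers sum to 36 exactly when both halves of some pair {x, 36−x} with 9 ≤ x ≤ 36−x ≤ 27 are chosen — 9 such pairs.
The remaining 8 elements (those with no distinct partner in range) can never complete a 36-sum, so the worst case takes all of them and one from each pair: 8 + 9 = 17.
Pigeonhole: the 18th integer has to be the second member of some pair, so 17 + 1 = 18.

18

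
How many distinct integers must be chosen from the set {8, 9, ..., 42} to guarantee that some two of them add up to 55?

A set avoiding the sum 55 can contain at most one of each pair {x, 55−x}, plus the 5 elements whose complement lies outside the range.
The integers 8, …, 27 (20 of them) are such a set: any two sum to at least 8+9 = 17 and at most 26+27 = 53 < 55.
Any 21st integer completes one of the 15 pairs, so 21 choices force a sum of 55.

21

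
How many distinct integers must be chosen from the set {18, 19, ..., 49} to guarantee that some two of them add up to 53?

24

Group the elements by complementary pair {x, 53−x}: {18,35}, {19,34}, {20,33}, …, giving 9 two-element pairs and 14 integers whose partner 53−x falls outside [18,49].
Pigeonhole: treating each of those 23 groups as a pigeonhole, one can pick one integer per group — 23 integers — with no two summing to 53.
The 24th integer lands in an occupied pair, forcing a sum of 53.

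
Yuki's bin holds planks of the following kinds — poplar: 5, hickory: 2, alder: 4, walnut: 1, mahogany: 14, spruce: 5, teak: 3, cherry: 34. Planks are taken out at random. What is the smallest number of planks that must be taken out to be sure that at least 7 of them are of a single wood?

By pigeonhole, the 8 woods are the holes; the planks drawn are the pigeons.
To avoid 7 of any one wood, the worst case takes at most 6 of each wood, or every plank of a wood that has fewer than 6.
That gives 5 + 2 + 4 + 1 + 6 + 5 + 3 + 6 = 32 planks with no wood reaching 7.
The next plank forces some wood to 7, so 32 + 1 = 33.

33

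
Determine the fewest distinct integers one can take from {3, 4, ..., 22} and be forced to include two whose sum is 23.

12

Group the elements by complementary pair {x, 23−x}: {3,20}, {4,19}, {5,18}, …, giving 9 two-element pairs and 2 integers whose partner 23−x falls outside [3,22].
Treating each of those 11 groups as a pigeonhole, one can pick one integer per group — 11 integers — with no two summing to 23.
The 12th integer lands in an occupied pair, forcing a sum of 23.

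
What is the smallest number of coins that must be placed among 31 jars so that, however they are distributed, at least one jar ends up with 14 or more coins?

With 403 coins one could put exactly 13 in each of the 31 jars, and no jar would reach 14.
By pigeonhole, one more coin must land in a jar that already has 13, giving it 14.
So 31 × 13 + 1 = 404 coins are required.

404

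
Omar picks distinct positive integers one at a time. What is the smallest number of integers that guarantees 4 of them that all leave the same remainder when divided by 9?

By the pigeonhole principle, the 9 residue classes mod 9 are the pigeonholes.
With 27 integers one could put 3 in each residue class and have no class reach 4.
The 28th integer pushes some class to 4, so 9·3 + 1 = 28.

28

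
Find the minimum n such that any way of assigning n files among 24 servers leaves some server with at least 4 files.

With 72 files one could put exactly 3 in each of the 24 servers, and no server would reach 4.
Pigeonhole: one more file must land in a server that already has 3, giving it 4.
So 24 × 3 + 1 = 73 files are required.

73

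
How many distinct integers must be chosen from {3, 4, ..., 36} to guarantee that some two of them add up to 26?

25

Two chosen integers sum to 26 exactly when both halves of some pair {x, 26−x} with 3 ≤ x ≤ 26−x ≤ 23 are chosen — 10 such pairs.
The remaining 14 elements (those with no distinct partner in range) can never complete a 26-sum, so the worst case takes all of them and one from each pair: 14 + 10 = 24.
The 25th integer has to be the second member of some pair, so 24 + 1 = 25.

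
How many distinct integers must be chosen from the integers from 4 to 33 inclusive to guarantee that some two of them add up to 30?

20

Two chosen integers sum to 30 exactly when both halves of some pair {x, 30−x} with 4 ≤ x ≤ 30−x ≤ 26 are chosen — 11 such pairs.
The remaining 8 elements (those with no distinct partner in range) can never complete a 30-sum, so the worst case takes all of them and one from each pair: 8 + 11 = 19.
Pigeonhole: the 20th integer has to be the second member of some pair, so 19 + 1 = 20.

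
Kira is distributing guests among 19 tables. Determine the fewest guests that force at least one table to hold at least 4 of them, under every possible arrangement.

With 57 guests one could put exactly 3 in each of the 19 tables, and no table would reach 4.
One more guest must land in a table that already has 3, giving it 4.
So 19 × 3 + 1 = 58 guests are required.

58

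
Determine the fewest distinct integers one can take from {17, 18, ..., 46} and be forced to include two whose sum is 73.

21

Two chosen integers sum to 73 exactly when both halves of some pair {x, 73−x} with 27 ≤ x ≤ 73−x ≤ 46 are chosen — 10 such pairs.
The remaining 10 elements (those with no distinct partner in range) can never complete a 73-sum, so the worst case takes all of them and one from each pair: 10 + 10 = 20.
Pigeonhole: the 21st integer has to be the second member of some pair, so 20 + 1 = 21.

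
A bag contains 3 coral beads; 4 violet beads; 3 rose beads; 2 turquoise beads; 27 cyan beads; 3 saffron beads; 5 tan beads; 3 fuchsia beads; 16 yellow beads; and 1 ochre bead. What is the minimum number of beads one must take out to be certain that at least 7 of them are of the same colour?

By the pigeonhole principle, put each drawn bead into a box by colour. The largest draw with every box below 7 takes min(count, 6) from each colour; colours with fewer than 6 contribute all they have.
Σ min(cᵢ, 6) = 3 + 4 + 3 + 2 + 6 + 3 + 5 + 3 + 6 + 1 = 36.
Draw number 36 + 1 = 37 must push one box to 7.

37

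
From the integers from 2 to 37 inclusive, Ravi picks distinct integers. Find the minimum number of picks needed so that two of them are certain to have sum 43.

Two chosen integers sum to 43 exactly when both halves of some pair {x, 43−x} with 6 ≤ x ≤ 43−x ≤ 37 are chosen — 16 such pairs.
The remaining 4 elements (those with no distinct partner in range) can never complete a 43-sum, so the worst case takes all of them and one from each pair: 4 + 16 = 20.
Pigeonhole: the 21st integer has to be the second member of some pair, so 20 + 1 = 21.

21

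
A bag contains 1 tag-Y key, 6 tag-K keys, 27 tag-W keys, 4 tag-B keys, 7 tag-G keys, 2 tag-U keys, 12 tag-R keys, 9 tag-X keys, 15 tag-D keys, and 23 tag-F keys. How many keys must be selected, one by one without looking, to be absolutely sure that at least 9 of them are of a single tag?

61

Put each drawn key into a box by tag. The largest draw with every box below 9 takes min(count, 8) from each tag; tags with fewer than 8 contribute all they have.
Σ min(cᵢ, 8) = 1 + 6 + 8 + 4 + 7 + 2 + 8 + 8 + 8 + 8 = 60.
Draw number 60 + 1 = 61 must push one box to 9.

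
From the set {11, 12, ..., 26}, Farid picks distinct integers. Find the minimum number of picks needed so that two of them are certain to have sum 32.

Two chosen integers sum to 32 exactly when both halves of some pair {x, 32−x} with 11 ≤ x ≤ 32−x ≤ 21 are chosen — 5 such pairs.
The remaining 6 elements (those with no distinct partner in range) can never complete a 32-sum, so the worst case takes all of them and one from each pair: 6 + 5 = 11.
Pigeonhole: the 12th integer has to be the second member of some pair, so 11 + 1 = 12.

12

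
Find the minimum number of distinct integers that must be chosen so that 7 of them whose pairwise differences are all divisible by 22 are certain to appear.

Integers whose pairwise differences are multiples of 22 are exactly those sharing a remainder mod 22. The 22 residue classes mod 22 are the pigeonholes.
With 132 integers one could put 6 in each residue class and have no class reach 7.
The 133rd integer pushes some class to 7, so 22·6 + 1 = 133.

133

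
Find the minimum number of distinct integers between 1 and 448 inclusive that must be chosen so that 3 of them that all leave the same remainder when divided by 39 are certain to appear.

79

The 39 residue classes mod 39 are the pigeonholes.
With 78 integers one could put 2 in each residue class and have no class reach 3.
The 79th integer pushes some class to 3, so 39·2 + 1 = 79.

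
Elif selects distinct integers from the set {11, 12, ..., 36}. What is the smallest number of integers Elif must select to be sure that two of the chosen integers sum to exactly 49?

15

A set avoiding the sum 49 can contain at most one of each pair {x, 49−x}, plus the 2 elements whose complement lies outside the range.
The integers 11, …, 24 (14 of them) are such a set: any two sum to at least 11+12 = 23 and at most 23+24 = 47 < 49.
Any 15th integer completes one of the 12 pairs, so 15 choices force a sum of 49.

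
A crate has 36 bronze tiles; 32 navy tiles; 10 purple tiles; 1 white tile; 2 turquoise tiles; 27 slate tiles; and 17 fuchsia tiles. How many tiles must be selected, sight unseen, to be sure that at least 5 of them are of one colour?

Pigeonhole: put each drawn tile into a box by colour. The largest draw with every box below 5 takes min(count, 4) from each colour; colours with fewer than 4 contribute all they have.
Σ min(cᵢ, 4) = 4 + 4 + 4 + 1 + 2 + 4 + 4 = 23.
Draw number 23 + 1 = 24 must push one box to 5.

24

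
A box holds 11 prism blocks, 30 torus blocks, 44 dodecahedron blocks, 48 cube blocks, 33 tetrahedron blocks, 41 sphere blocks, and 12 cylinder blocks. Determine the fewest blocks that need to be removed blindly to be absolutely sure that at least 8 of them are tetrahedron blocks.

194

In the worst case for collecting tetrahedron blocks, every non-tetrahedron block comes out first.
There are 11 + 30 + 44 + 48 + 41 + 12 = 186 non-tetrahedron blocks altogether.
After those, each further block must be tetrahedron, so 186 + 8 = 194 draws guarantee 8 tetrahedron blocks.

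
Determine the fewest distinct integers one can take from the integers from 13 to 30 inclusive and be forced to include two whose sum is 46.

12

A set avoiding the sum 46 can contain at most one of each pair {x, 46−x}, plus the 4 elements whose complement lies outside the range or equal to its own complement.
The integers 13, …, 23 (11 of them) are such a set: any two sum to at least 13+14 = 27 and at most 22+23 = 45 < 46.
Pigeonhole: any 12th integer completes one of the 7 pairs, so 12 choices force a sum of 46.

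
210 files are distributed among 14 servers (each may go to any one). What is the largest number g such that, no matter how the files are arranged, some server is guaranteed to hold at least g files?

The 14 servers are the holes and the 210 files are the pigeons.
If every server held at most 14 files, the total would be at most 14 × 14 = 196, which is less than 210.
So some server holds at least ⌈210/14⌉ = 15 files.

15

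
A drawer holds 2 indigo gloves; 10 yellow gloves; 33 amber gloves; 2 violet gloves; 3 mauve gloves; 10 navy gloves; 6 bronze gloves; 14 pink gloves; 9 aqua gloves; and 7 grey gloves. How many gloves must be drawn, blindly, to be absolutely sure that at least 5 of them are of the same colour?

An adversary could hand out at most 4 gloves per colour (indigo, violet, mauve run out sooner): 2 + 4 + 4 + 2 + 3 + 4 + 4 + 4 + 4 + 4 = 35 gloves and still no colour has 5.
By pigeonhole, one more glove lands in a colour already at 4, so 36 draws are enough and 35 are not.

36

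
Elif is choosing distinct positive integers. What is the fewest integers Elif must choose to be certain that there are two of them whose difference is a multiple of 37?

Integers whose pairwise differences are multiples of 37 are exactly those sharing a remainder mod 37. By pigeonhole, the 37 residue classes mod 37 are the pigeonholes.
With 37 integers one could put 1 in each residue class and have no class reach 2.
The 38th integer pushes some class to 2, so 37·1 + 1 = 38.

38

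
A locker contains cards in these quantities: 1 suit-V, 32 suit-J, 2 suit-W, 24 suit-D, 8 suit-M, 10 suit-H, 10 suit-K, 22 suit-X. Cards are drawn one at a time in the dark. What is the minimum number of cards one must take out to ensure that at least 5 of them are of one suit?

28

The 8 suits are the holes; the cards drawn are the pigeons.
To avoid 5 of any one suit, the worst case takes at most 4 of each suit, or every card of a suit that has fewer than 4.
That gives 1 + 4 + 2 + 4 + 4 + 4 + 4 + 4 = 27 cards with no suit reaching 5.
The next card forces some suit to 5, so 27 + 1 = 28.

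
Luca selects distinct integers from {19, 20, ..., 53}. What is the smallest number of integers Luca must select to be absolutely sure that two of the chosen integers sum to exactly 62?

A set avoiding the sum 62 can contain at most one of each pair {x, 62−x}, plus the 11 elements whose complement lies outside the range or equal to its own complement.
The integers 31, …, 53 (23 of them) are such a set: any two sum to at least 31+32 = 63 > 62.
By pigeonhole, any 24th integer completes one of the 12 pairs, so 24 choices force a sum of 62.

24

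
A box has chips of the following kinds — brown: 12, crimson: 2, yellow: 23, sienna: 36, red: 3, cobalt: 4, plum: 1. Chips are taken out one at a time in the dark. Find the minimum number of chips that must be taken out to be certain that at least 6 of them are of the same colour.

The 7 colours are the holes; the chips drawn are the pigeons.
To avoid 6 of any one colour, the worst case takes at most 5 of each colour, or every chip of a colour that has fewer than 5.
That gives 5 + 2 + 5 + 5 + 3 + 4 + 1 = 25 chips with no colour reaching 6.
The next chip forces some colour to 6, so 25 + 1 = 26.

26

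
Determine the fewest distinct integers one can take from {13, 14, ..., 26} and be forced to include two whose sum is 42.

10

Two chosen integers sum to 42 exactly when both halves of some pair {x, 42−x} with 16 ≤ x ≤ 42−x ≤ 26 are chosen — 5 such pairs.
The remaining 4 elements (those with no distinct partner in range) can never complete a 42-sum, so the worst case takes all of them and one from each pair: 4 + 5 = 9.
The 10th integer has to be the second member of some pair, so 9 + 1 = 10.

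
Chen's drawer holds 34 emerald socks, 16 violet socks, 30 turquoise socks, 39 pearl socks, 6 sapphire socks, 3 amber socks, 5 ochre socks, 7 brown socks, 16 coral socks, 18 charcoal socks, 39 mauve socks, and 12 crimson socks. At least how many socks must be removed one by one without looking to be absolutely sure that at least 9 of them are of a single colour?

86

Put each drawn sock into a box by colour. The largest draw with every box below 9 takes min(count, 8) from each colour; colours with fewer than 8 contribute all they have.
Σ min(cᵢ, 8) = 8 + 8 + 8 + 8 + 6 + 3 + 5 + 7 + 8 + 8 + 8 + 8 = 85.
Draw number 85 + 1 = 86 must push one box to 9.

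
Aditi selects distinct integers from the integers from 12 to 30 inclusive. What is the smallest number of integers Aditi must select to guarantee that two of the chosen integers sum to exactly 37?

Two chosen integers sum to 37 exactly when both halves of some pair {x, 37−x} with 12 ≤ x ≤ 37−x ≤ 25 are chosen — 7 such pairs.
The remaining 5 elements (those with no distinct partner in range) can never complete a 37-sum, so the worst case takes all of them and one from each pair: 5 + 7 = 12.
By the pigeonhole principle, the 13th integer has to be the second member of some pair, so 12 + 1 = 13.

13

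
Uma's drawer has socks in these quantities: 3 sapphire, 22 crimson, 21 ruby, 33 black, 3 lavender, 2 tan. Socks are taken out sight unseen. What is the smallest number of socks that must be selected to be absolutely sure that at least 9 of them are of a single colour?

Pigeonhole: put each drawn sock into a box by colour. The largest draw with every box below 9 takes min(count, 8) from each colour; colours with fewer than 8 contribute all they have.
Σ min(cᵢ, 8) = 3 + 8 + 8 + 8 + 3 + 2 = 32.
Draw number 32 + 1 = 33 must push one box to 9.

33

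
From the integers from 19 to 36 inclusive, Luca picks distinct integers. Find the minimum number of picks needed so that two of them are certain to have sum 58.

12

Two chosen integers sum to 58 exactly when both halves of some pair {x, 58−x} with 22 ≤ x ≤ 58−x ≤ 36 are chosen — 7 such pairs.
The remaining 4 elements (those with no distinct partner in range) can never complete a 58-sum, so the worst case takes all of them and one from each pair: 4 + 7 = 11.
The 12th integer has to be the second member of some pair, so 11 + 1 = 12.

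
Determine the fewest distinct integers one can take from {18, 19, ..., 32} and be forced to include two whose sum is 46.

A set avoiding the sum 46 can contain at most one of each pair {x, 46−x}, plus the 5 elements whose complement lies outside the range or equal to its own complement.
The integers 23, …, 32 (10 of them) are such a set: any two sum to at least 23+24 = 47 > 46.
Any 11th integer completes one of the 5 pairs, so 11 choices force a sum of 46.

11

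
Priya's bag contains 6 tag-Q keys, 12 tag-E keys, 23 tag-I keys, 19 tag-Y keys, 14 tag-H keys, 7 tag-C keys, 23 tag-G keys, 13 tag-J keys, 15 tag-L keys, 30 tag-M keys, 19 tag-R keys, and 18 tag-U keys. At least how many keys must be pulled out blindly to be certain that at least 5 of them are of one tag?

Pigeonhole: put each drawn key into a box by tag. The largest draw with every box below 5 takes min(count, 4) from each tag.
Σ min(cᵢ, 4) = 4 + 4 + 4 + 4 + 4 + 4 + 4 + 4 + 4 + 4 + 4 + 4 = 48.
Draw number 48 + 1 = 49 must push one box to 5.

49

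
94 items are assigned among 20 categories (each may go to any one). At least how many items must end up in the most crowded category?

5

The 20 categories are the holes and the 94 items are the pigeons.
If every category held at most 4 items, the total would be at most 20 × 4 = 80, which is less than 94.
So some category holds at least ⌈94/20⌉ = 5 items.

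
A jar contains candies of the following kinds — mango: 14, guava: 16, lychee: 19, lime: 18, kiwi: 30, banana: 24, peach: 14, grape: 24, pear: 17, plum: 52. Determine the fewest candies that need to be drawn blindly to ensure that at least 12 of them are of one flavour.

The 10 flavours are the holes; the candies drawn are the pigeons.
To avoid 12 of any one flavour, the worst case takes at most 11 of each flavour.
That gives 11 + 11 + 11 + 11 + 11 + 11 + 11 + 11 + 11 + 11 = 110 candies with no flavour reaching 12.
The next candy forces some flavour to 12, so 110 + 1 = 111.

111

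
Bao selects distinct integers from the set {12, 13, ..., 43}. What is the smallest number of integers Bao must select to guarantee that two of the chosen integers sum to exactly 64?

22

Two chosen integers sum to 64 exactly when both halves of some pair {x, 64−x} with 21 ≤ x ≤ 64−x ≤ 43 are chosen — 11 such pairs.
The remaining 10 elements (those with no distinct partner in range) can never complete a 64-sum, so the worst case takes all of them and one from each pair: 10 + 11 = 21.
The 22nd integer has to be the second member of some pair, so 21 + 1 = 22.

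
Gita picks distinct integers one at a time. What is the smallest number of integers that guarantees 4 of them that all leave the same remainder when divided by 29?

By pigeonhole, the 29 residue classes mod 29 are the pigeonholes.
With 87 integers one could put 3 in each residue class and have no class reach 4.
The 88th integer pushes some class to 4, so 29·3 + 1 = 88.

88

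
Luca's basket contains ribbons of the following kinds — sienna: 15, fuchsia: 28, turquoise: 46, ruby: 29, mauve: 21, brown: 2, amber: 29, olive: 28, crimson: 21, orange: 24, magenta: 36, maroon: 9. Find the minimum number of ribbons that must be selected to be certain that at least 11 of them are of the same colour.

112

The 12 colours are the holes; the ribbons drawn are the pigeons.
To avoid 11 of any one colour, the worst case takes at most 10 of each colour, or every ribbon of a colour that has fewer than 10.
That gives 10 + 10 + 10 + 10 + 10 + 2 + 10 + 10 + 10 + 10 + 10 + 9 = 111 ribbons with no colour reaching 11.
The next ribbon forces some colour to 11, so 111 + 1 = 112.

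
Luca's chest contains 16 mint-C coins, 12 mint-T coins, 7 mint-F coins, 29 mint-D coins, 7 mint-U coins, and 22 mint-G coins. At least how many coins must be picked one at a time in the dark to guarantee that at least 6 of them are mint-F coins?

92

In the worst case for collecting mint-F coins, every non-mint-F coin comes out first.
There are 16 + 12 + 29 + 7 + 22 = 86 non-mint-F coins altogether.
After those, each further coin must be mint-F, so 86 + 6 = 92 draws guarantee 6 mint-F coins.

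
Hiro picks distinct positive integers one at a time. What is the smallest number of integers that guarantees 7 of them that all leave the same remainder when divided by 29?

175

Pigeonhole: the 29 residue classes mod 29 are the pigeonholes.
With 174 integers one could put 6 in each residue class and have no class reach 7.
The 175th integer pushes some class to 7, so 29·6 + 1 = 175.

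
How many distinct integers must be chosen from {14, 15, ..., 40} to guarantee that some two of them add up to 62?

19

Group the elements by complementary pair {x, 62−x}: {22,40}, {23,39}, {24,38}, …, giving 9 two-element pairs, the single value 31 (it cannot pair with itself since the integers are distinct), and 8 integers whose partner 62−x falls outside [14,40].
By pigeonhole, treating each of those 18 groups as a pigeonhole, one can pick one integer per group — 18 integers — with no two summing to 62.
The 19th integer lands in an occupied pair, forcing a sum of 62.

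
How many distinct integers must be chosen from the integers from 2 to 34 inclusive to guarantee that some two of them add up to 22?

Two chosen integers sum to 22 exactly when both halves of some pair {x, 22−x} with 2 ≤ x ≤ 22−x ≤ 20 are chosen — 9 such pairs.
The remaining 15 elements (those with no distinct partner in range) can never complete a 22-sum, so the worst case takes all of them and one from each pair: 15 + 9 = 24.
Pigeonhole: the 25th integer has to be the second member of some pair, so 24 + 1 = 25.

25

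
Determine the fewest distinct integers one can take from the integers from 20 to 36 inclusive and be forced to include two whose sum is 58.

11

Group the elements by complementary pair {x, 58−x}: {22,36}, {23,35}, {24,34}, …, giving 7 two-element pairs; the single value 29 (it cannot pair with itself since the integers are distinct); and 2 integers whose partner 58−x falls outside [20,36].
Treating each of those 10 groups as a pigeonhole, one can pick one integer per group — 10 integers — with no two summing to 58.
The 11th integer lands in an occupied pair, forcing a sum of 58.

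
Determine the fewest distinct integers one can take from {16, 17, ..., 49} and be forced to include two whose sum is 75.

23

A set avoiding the sum 75 can contain at most one of each pair {x, 75−x}, plus the 10 elements whose complement lies outside the range.
The integers 16, …, 37 (22 of them) are such a set: any two sum to at least 16+17 = 33 and at most 36+37 = 73 < 75.
Any 23rd integer completes one of the 12 pairs, so 23 choices force a sum of 75.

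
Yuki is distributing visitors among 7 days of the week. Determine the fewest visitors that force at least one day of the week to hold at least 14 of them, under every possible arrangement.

92

With 91 visitors one could put exactly 13 in each of the 7 days of the week, and no day of the week would reach 14.
One more visitor must land in a day of the week that already has 13, giving it 14.
So 7 × 13 + 1 = 92 visitors are required.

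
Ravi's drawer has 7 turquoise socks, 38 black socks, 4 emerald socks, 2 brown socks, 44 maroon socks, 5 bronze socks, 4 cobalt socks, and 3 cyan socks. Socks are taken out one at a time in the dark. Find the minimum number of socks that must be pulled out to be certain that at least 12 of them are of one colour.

48

The 8 colours are the holes; the socks drawn are the pigeons.
To avoid 12 of any one colour, the worst case takes at most 11 of each colour, or every sock of a colour that has fewer than 11.
That gives 7 + 11 + 4 + 2 + 11 + 5 + 4 + 3 = 47 socks with no colour reaching 12.
The next sock forces some colour to 12, so 47 + 1 = 48.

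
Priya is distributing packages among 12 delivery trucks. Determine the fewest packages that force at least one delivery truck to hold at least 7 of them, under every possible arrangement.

73

With 72 packages one could put exactly 6 in each of the 12 delivery trucks, and no delivery truck would reach 7.
One more package must land in a delivery truck that already has 6, giving it 7.
So 12 × 6 + 1 = 73 packages are required.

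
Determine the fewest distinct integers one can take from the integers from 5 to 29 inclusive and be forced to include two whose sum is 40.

17

Group the elements by complementary pair {x, 40−x}: {11,29}, {12,28}, {13,27}, …, giving 9 two-element pairs, the single value 20 (it cannot pair with itself since the integers are distinct), and 6 integers whose partner 40−x falls outside [5,29].
By pigeonhole, treating each of those 16 groups as a pigeonhole, one can pick one integer per group — 16 integers — with no two summing to 40.
The 17th integer lands in an occupied pair, forcing a sum of 40.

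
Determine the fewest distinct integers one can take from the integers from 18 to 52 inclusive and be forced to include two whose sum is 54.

Group the elements by complementary pair {x, 54−x}: {18,36}, {19,35}, {20,34}, …, giving 9 two-element pairs; the single value 27 (it cannot pair with itself since the integers are distinct); and 16 integers whose partner 54−x falls outside [18,52].
By pigeonhole, treating each of those 26 groups as a pigeonhole, one can pick one integer per group — 26 integers — with no two summing to 54.
The 27th integer lands in an occupied pair, forcing a sum of 54.

27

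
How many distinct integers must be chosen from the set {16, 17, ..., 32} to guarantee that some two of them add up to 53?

12

A set avoiding the sum 53 can contain at most one of each pair {x, 53−x}, plus the 5 elements whose complement lies outside the range.
The integers 16, …, 26 (11 of them) are such a set: any two sum to at least 16+17 = 33 and at most 25+26 = 51 < 53.
By the pigeonhole principle, any 12th integer completes one of the 6 pairs, so 12 choices force a sum of 53.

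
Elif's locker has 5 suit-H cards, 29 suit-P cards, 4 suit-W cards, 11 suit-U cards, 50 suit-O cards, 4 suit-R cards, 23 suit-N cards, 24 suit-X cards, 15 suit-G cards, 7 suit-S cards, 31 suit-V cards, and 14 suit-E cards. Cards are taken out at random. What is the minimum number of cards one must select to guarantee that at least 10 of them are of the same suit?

93

Pigeonhole: the 12 suits are the holes; the cards drawn are the pigeons.
To avoid 10 of any one suit, the worst case takes at most 9 of each suit, or every card of a suit that has fewer than 9.
That gives 5 + 9 + 4 + 9 + 9 + 4 + 9 + 9 + 9 + 7 + 9 + 9 = 92 cards with no suit reaching 10.
The next card forces some suit to 10, so 92 + 1 = 93.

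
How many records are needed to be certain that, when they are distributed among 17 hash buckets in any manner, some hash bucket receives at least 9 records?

137

With 136 records one could put exactly 8 in each of the 17 hash buckets, and no hash bucket would reach 9.
One more record must land in a hash bucket that already has 8, giving it 9.
So 17 × 8 + 1 = 137 records are required.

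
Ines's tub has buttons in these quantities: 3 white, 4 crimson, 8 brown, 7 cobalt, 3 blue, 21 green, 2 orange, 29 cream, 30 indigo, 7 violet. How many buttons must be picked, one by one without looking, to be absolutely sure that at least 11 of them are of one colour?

The 10 colours are the holes; the buttons drawn are the pigeons.
To avoid 11 of any one colour, the worst case takes at most 10 of each colour, or every button of a colour that has fewer than 10.
That gives 3 + 4 + 8 + 7 + 3 + 10 + 2 + 10 + 10 + 7 = 64 buttons with no colour reaching 11.
The next button forces some colour to 11, so 64 + 1 = 65.

65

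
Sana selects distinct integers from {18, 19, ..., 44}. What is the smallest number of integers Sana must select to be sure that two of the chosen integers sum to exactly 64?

16

Two chosen integers sum to 64 exactly when both halves of some pair {x, 64−x} with 20 ≤ x ≤ 64−x ≤ 44 are chosen — 12 such pairs.
The remaining 3 elements (those with no distinct partner in range) can never complete a 64-sum, so the worst case takes all of them and one from each pair: 3 + 12 = 15.
Pigeonhole: the 16th integer has to be the second member of some pair, so 15 + 1 = 16.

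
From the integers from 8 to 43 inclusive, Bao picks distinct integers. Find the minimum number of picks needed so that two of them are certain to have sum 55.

21

Group the elements by complementary pair {x, 55−x}: {12,43}, {13,42}, {14,41}, …, giving 16 two-element pairs and 4 integers whose partner 55−x falls outside [8,43].
By pigeonhole, treating each of those 20 groups as a pigeonhole, one can pick one integer per group — 20 integers — with no two summing to 55.
The 21st integer lands in an occupied pair, forcing a sum of 55.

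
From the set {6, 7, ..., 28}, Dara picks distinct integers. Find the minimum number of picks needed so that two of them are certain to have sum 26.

A set avoiding the sum 26 can contain at most one of each pair {x, 26−x}, plus the 9 elements whose complement lies outside the range or equal to its own complement.
The integers 13, …, 28 (16 of them) are such a set: any two sum to at least 13+14 = 27 > 26.
Any 17th integer completes one of the 7 pairs, so 17 choices force a sum of 26.

17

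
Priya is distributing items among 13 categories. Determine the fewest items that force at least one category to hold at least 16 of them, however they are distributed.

196

With 195 items one could put exactly 15 in each of the 13 categories, and no category would reach 16.
By the pigeonhole principle, one more item must land in a category that already has 15, giving it 16.
So 13 × 15 + 1 = 196 items are required.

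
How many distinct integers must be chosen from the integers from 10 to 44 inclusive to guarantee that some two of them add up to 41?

25

Group the elements by complementary pair {x, 41−x}: {10,31}, {11,30}, {12,29}, …, giving 11 two-element pairs and 13 integers whose partner 41−x falls outside [10,44].
Treating each of those 24 groups as a pigeonhole, one can pick one integer per group — 24 integers — with no two summing to 41.
The 25th integer lands in an occupied pair, forcing a sum of 41.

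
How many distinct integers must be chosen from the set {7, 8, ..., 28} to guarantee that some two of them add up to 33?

A set avoiding the sum 33 can contain at most one of each pair {x, 33−x}, plus the 2 elements whose complement lies outside the range.
The integers 17, …, 28 (12 of them) are such a set: any two sum to at least 17+18 = 35 > 33.
Any 13th integer completes one of the 10 pairs, so 13 choices force a sum of 33.

13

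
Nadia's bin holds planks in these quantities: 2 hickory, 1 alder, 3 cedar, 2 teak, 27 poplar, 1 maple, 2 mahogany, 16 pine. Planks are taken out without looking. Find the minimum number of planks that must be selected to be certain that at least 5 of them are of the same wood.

An adversary could hand out at most 4 planks per wood (6 woods run out sooner): 2 + 1 + 3 + 2 + 4 + 1 + 2 + 4 = 19 planks and still no wood has 5.
Pigeonhole: one more plank lands in a wood already at 4, so 20 draws are enough and 19 are not.

20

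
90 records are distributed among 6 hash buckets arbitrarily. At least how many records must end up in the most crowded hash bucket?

15

The 6 hash buckets are the holes and the 90 records are the pigeons.
If every hash bucket held at most 14 records, the total would be at most 6 × 14 = 84, which is less than 90.
So some hash bucket holds at least ⌈90/6⌉ = 15 records.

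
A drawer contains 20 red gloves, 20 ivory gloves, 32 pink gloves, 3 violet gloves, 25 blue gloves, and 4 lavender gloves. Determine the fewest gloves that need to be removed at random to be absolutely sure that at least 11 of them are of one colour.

By the pigeonhole principle, the 6 colours are the holes; the gloves drawn are the pigeons.
To avoid 11 of any one colour, the worst case takes at most 10 of each colour, or every glove of a colour that has fewer than 10.
That gives 10 + 10 + 10 + 3 + 10 + 4 = 47 gloves with no colour reaching 11.
The next glove forces some colour to 11, so 47 + 1 = 48.

48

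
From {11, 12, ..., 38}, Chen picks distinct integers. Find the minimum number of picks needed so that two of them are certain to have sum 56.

Two chosen integers sum to 56 exactly when both halves of some pair {x, 56−x} with 18 ≤ x ≤ 56−x ≤ 38 are chosen — 10 such pairs.
The remaining 8 elements (those with no distinct partner in range) can never complete a 56-sum, so the worst case takes all of them and one from each pair: 8 + 10 = 18.
By the pigeonhole principle, the 19th integer has to be the second member of some pair, so 18 + 1 = 19.

19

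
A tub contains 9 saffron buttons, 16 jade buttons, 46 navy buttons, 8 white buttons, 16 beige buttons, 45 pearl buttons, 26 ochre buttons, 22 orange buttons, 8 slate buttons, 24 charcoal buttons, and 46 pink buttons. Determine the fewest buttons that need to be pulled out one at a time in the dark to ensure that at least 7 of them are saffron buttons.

In the worst case for collecting saffron buttons, every non-saffron button comes out first.
There are 16 + 46 + 8 + 16 + 45 + 26 + 22 + 8 + 24 + 46 = 257 non-saffron buttons altogether.
After those, each further button must be saffron, so 257 + 7 = 264 draws guarantee 7 saffron buttons.

264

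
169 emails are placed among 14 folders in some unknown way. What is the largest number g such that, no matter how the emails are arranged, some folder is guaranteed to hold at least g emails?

13

The 14 folders are the holes and the 169 emails are the pigeons.
If every folder held at most 12 emails, the total would be at most 14 × 12 = 168, which is less than 169.
So some folder holds at least ⌈169/14⌉ = 13 emails.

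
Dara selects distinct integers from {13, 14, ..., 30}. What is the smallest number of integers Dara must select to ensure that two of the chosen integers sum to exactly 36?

Group the elements by complementary pair {x, 36−x}: {13,23}, {14,22}, {15,21}, …, giving 5 two-element pairs, the single value 18 (it cannot pair with itself since the integers are distinct), and 7 integers whose partner 36−x falls outside [13,30].
Pigeonhole: treating each of those 13 groups as a pigeonhole, one can pick one integer per group — 13 integers — with no two summing to 36.
The 14th integer lands in an occupied pair, forcing a sum of 36.

14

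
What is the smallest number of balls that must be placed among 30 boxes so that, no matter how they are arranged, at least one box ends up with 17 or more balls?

With 480 balls one could put exactly 16 in each of the 30 boxes, and no box would reach 17.
One more ball must land in a box that already has 16, giving it 17.
So 30 × 16 + 1 = 481 balls are required.

481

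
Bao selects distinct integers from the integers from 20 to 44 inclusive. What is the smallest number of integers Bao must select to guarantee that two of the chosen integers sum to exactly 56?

18

Two chosen integers sum to 56 exactly when both halves of some pair {x, 56−x} with 20 ≤ x ≤ 56−x ≤ 36 are chosen — 8 such pairs.
The remaining 9 elements (those with no distinct partner in range) can never complete a 56-sum, so the worst case takes all of them and one from each pair: 9 + 8 = 17.
By pigeonhole, the 18th integer has to be the second member of some pair, so 17 + 1 = 18.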